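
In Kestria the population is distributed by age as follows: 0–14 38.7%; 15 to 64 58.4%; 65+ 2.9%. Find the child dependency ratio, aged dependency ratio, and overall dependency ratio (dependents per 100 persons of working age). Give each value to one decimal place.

Youth dependency ratio = 38.7 / 58.4 × 100 = 66.3
Old-age dependency ratio = 2.9 / 58.4 × 100 = 5.0
Total dependency ratio = (38.7 + 2.9) / 58.4 × 100 = 41.6 / 58.4 × 100 = 71.2

Youth dependency ratio: 66.3
Old-age dependency ratio: 5.0
Total dependency ratio: 71.2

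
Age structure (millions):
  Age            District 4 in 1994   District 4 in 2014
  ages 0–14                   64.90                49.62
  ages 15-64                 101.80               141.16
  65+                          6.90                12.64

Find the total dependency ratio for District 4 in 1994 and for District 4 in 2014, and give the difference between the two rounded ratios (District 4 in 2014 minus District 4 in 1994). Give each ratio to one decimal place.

District 4 in 1994: (64.90 + 6.90) / 101.80 × 100 = 71.80 / 101.80 × 100 = 70.5
District 4 in 2014: (49.62 + 12.64) / 141.16 × 100 = 62.26 / 141.16 × 100 = 44.1

District 4 in 1994: 70.5
District 4 in 2014: 44.1
Difference: -26.4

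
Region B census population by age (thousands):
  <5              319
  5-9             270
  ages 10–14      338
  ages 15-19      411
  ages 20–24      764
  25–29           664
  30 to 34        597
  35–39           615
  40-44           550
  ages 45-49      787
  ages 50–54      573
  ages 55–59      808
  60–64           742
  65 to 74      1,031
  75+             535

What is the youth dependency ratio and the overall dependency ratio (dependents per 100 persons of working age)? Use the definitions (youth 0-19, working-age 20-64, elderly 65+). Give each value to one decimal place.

0–19: 319 + 270 + 338 + 411 = 1,338
20–64: 764 + 664 + 597 + 615 + 550 + 787 + 573 + 808 + 742 = 6,100
65+: 1,031 + 535 = 1,566
Youth dependency ratio = 1,338 / 6,100 × 100 = 21.9
Total dependency ratio = (1,338 + 1,566) / 6,100 × 100 = 2,904 / 6,100 × 100 = 47.6

Youth dependency ratio: 21.9
Total dependency ratio: 47.6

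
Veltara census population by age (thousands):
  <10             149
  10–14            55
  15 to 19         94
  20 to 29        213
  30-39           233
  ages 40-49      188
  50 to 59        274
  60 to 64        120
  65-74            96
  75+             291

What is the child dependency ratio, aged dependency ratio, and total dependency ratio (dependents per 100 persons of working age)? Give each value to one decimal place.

0–14: 149 + 55 = 204
15–64: 94 + 213 + 233 + 188 + 274 + 120 = 1,122
65+: 96 + 291 = 387
Youth dependency ratio = 204 / 1,122 × 100 = 18.2
Old-age dependency ratio = 387 / 1,122 × 100 = 34.5
Total dependency ratio = (204 + 387) / 1,122 × 100 = 591 / 1,122 × 100 = 52.7

Youth dependency ratio: 18.2
Old-age dependency ratio: 34.5
Total dependency ratio: 52.7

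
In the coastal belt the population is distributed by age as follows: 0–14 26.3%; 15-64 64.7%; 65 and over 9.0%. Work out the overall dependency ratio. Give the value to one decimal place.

Total dependency ratio: 54.6

Total dependency ratio = (26.3 + 9.0) / 64.7 × 100 = 35.3 / 64.7 × 100 = 54.6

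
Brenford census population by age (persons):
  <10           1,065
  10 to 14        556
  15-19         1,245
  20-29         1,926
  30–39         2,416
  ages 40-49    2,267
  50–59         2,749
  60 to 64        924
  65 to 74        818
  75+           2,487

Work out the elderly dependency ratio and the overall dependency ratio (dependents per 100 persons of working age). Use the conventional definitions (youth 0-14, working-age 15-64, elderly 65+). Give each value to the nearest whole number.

0–14: 1,065 + 556 = 1,621
15–64: 1,245 + 1,926 + 2,416 + 2,267 + 2,749 + 924 = 11,527
65+: 818 + 2,487 = 3,305
Old-age dependency ratio = 3,305 / 11,527 × 100 = 29
Total dependency ratio = (1,621 + 3,305) / 11,527 × 100 = 4,926 / 11,527 × 100 = 43

Old-age dependency ratio: 29
Total dependency ratio: 43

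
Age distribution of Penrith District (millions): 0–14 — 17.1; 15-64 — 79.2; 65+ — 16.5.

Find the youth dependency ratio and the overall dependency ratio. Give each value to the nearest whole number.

Youth dependency ratio: 22
Total dependency ratio: 42

Youth dependency ratio = 17.1 / 79.2 × 100 = 22
Total dependency ratio = (17.1 + 16.5) / 79.2 × 100 = 33.6 / 79.2 × 100 = 42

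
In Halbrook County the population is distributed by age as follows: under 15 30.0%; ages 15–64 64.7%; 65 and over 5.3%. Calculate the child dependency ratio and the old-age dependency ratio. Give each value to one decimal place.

Youth dependency ratio = 30.0 / 64.7 × 100 = 46.4
Old-age dependency ratio = 5.3 / 64.7 × 100 = 8.2

Youth dependency ratio: 46.4
Old-age dependency ratio: 8.2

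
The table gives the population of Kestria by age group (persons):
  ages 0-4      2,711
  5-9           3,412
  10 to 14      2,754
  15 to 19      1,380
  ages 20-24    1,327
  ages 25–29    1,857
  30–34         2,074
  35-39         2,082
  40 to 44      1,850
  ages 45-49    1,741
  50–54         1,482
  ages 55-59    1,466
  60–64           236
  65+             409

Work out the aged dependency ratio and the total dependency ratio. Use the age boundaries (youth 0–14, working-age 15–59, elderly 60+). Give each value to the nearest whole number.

0–14: 2,711 + 3,412 + 2,754 = 8,877
15–59: 1,380 + 1,327 + 1,857 + 2,074 + 2,082 + 1,850 + 1,741 + 1,482 + 1,466 = 15,259
60+: 236 + 409 = 645
Old-age dependency ratio = 645 / 15,259 × 100 = 4
Total dependency ratio = (8,877 + 645) / 15,259 × 100 = 9,522 / 15,259 × 100 = 62

Old-age dependency ratio: 4
Total dependency ratio: 62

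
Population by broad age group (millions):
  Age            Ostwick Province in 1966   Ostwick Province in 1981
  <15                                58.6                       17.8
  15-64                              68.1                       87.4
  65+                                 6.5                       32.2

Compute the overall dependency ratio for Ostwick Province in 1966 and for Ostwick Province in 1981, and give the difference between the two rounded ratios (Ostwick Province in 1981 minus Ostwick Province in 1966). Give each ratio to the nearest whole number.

Ostwick Province in 1966: 96
Ostwick Province in 1981: 57
Difference: -39

Ostwick Province in 1966: (58.6 + 6.5) / 68.1 × 100 = 65.1 / 68.1 × 100 = 96
Ostwick Province in 1981: (17.8 + 32.2) / 87.4 × 100 = 50.0 / 87.4 × 100 = 57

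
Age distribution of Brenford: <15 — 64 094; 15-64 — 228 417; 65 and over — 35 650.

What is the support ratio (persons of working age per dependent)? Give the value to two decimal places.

Support ratio = 228 417 / (64 094 + 35 650) = 228 417 / 99 744 = 2.29

Support ratio: 2.29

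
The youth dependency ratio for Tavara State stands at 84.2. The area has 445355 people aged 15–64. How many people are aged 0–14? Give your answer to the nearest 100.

Aged 0–14: 375000

Youth dependency ratio = youth / working-age × 100
84.2 = Y / 445355 × 100
⇒ 375000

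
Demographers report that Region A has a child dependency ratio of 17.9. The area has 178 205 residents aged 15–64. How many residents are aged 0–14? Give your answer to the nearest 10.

Youth dependency ratio = youth / working-age × 100
17.9 = Y / 178 205 × 100
⇒ 31 900

Aged 0–14: 31 900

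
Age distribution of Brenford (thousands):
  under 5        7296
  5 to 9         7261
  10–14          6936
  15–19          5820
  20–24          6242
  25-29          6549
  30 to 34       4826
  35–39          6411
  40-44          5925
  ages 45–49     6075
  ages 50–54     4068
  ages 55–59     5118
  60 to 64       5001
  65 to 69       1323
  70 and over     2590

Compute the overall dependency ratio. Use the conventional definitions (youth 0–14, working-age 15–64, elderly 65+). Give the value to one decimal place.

Total dependency ratio: 45.3

0–14: 7296 + 7261 + 6936 = 21493
15–64: 5820 + 6242 + 6549 + 4826 + 6411 + 5925 + 6075 + 4068 + 5118 + 5001 = 56035
65+: 1323 + 2590 = 3913
Total dependency ratio = (21493 + 3913) / 56035 × 100 = 25406 / 56035 × 100 = 45.3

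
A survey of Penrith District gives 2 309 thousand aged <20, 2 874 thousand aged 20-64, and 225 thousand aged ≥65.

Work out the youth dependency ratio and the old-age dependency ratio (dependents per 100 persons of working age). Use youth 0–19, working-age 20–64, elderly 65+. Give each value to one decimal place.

Youth dependency ratio: 80.3
Old-age dependency ratio: 7.8

Youth dependency ratio = 2 309 / 2 874 × 100 = 80.3
Old-age dependency ratio = 225 / 2 874 × 100 = 7.8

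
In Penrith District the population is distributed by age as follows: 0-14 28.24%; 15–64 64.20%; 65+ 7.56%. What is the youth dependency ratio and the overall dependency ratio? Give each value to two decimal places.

Youth dependency ratio: 43.99
Total dependency ratio: 55.76

Youth dependency ratio = 28.24 / 64.20 × 100 = 43.99
Total dependency ratio = (28.24 + 7.56) / 64.20 × 100 = 35.80 / 64.20 × 100 = 55.76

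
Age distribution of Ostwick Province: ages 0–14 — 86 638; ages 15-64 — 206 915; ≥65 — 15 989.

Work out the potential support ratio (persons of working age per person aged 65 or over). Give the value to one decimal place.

Potential support ratio: 12.9

Potential support ratio = 206 915 / 15 989 = 12.9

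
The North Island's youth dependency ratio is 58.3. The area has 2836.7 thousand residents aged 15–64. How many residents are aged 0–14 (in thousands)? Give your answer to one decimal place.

Youth dependency ratio = youth / working-age × 100
58.3 = Y / 2836.7 × 100
⇒ 1653.8

Aged 0–14: 1653.8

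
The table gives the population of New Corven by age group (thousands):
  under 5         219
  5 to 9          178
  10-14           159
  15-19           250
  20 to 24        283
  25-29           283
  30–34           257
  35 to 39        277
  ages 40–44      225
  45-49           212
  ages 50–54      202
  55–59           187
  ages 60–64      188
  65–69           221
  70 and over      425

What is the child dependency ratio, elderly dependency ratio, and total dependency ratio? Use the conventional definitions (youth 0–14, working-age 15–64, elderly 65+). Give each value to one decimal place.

0–14: 219 + 178 + 159 = 556
15–64: 250 + 283 + 283 + 257 + 277 + 225 + 212 + 202 + 187 + 188 = 2 364
65+: 221 + 425 = 646
Youth dependency ratio = 556 / 2 364 × 100 = 23.5
Old-age dependency ratio = 646 / 2 364 × 100 = 27.3
Total dependency ratio = (556 + 646) / 2 364 × 100 = 1 202 / 2 364 × 100 = 50.8

Youth dependency ratio: 23.5
Old-age dependency ratio: 27.3
Total dependency ratio: 50.8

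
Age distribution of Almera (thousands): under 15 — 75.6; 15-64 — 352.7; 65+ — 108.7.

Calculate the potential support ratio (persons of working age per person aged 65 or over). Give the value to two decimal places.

Potential support ratio: 3.24

Potential support ratio = 352.7 / 108.7 = 3.24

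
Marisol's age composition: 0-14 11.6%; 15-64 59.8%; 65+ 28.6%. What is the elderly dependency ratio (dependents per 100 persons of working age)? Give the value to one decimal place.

Old-age dependency ratio = 28.6 / 59.8 × 100 = 47.8

Old-age dependency ratio: 47.8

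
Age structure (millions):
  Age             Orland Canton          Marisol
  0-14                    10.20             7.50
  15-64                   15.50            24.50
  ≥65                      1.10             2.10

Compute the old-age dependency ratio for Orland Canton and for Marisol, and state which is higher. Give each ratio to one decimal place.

Orland Canton: 1.10 / 15.50 × 100 = 7.1
Marisol: 2.10 / 24.50 × 100 = 8.6

Orland Canton: 7.1
Marisol: 8.6
Higher: Marisol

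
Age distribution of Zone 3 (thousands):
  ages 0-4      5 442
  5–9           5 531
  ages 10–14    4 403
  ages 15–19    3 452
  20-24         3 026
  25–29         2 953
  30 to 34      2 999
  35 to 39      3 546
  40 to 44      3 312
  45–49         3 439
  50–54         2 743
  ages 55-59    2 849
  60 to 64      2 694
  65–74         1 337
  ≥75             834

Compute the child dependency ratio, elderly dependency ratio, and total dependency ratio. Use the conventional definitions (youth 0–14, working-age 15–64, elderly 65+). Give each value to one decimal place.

Youth dependency ratio: 49.6
Old-age dependency ratio: 7.0
Total dependency ratio: 56.6

0–14: 5 442 + 5 531 + 4 403 = 15 376
15–64: 3 452 + 3 026 + 2 953 + 2 999 + 3 546 + 3 312 + 3 439 + 2 743 + 2 849 + 2 694 = 31 013
65+: 1 337 + 834 = 2 171
Youth dependency ratio = 15 376 / 31 013 × 100 = 49.6
Old-age dependency ratio = 2 171 / 31 013 × 100 = 7.0
Total dependency ratio = (15 376 + 2 171) / 31 013 × 100 = 17 547 / 31 013 × 100 = 56.6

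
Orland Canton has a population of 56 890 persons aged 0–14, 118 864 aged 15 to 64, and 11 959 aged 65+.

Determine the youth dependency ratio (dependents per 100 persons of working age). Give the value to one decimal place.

Youth dependency ratio = 56 890 / 118 864 × 100 = 47.9

Youth dependency ratio: 47.9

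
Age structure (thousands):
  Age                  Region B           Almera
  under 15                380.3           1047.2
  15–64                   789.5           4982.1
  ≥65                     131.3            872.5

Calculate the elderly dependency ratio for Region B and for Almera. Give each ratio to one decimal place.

Region B: 131.3 / 789.5 × 100 = 16.6
Almera: 872.5 / 4982.1 × 100 = 17.5

Region B: 16.6
Almera: 17.5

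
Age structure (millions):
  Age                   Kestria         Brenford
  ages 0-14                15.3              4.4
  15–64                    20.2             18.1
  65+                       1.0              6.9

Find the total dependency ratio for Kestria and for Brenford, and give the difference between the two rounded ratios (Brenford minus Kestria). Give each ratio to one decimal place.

Kestria: 80.7
Brenford: 62.4
Difference: -18.3

Kestria: (15.3 + 1.0) / 20.2 × 100 = 16.3 / 20.2 × 100 = 80.7
Brenford: (4.4 + 6.9) / 18.1 × 100 = 11.3 / 18.1 × 100 = 62.4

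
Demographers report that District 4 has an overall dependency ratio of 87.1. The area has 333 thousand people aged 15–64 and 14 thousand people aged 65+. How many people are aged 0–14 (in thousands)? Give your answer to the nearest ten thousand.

Total dependency ratio = (youth + elderly) / working-age × 100
87.1 = (Y + 14) / 333 × 100
⇒ 280

Aged 0–14: 280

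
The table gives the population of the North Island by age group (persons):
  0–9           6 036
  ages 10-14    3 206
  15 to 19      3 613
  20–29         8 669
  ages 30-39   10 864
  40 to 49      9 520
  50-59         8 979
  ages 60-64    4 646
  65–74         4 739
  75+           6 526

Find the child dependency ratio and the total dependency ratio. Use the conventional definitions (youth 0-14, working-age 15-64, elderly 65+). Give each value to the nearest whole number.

Youth dependency ratio: 20
Total dependency ratio: 44

0–14: 6 036 + 3 206 = 9 242
15–64: 3 613 + 8 669 + 10 864 + 9 520 + 8 979 + 4 646 = 46 291
65+: 4 739 + 6 526 = 11 265
Youth dependency ratio = 9 242 / 46 291 × 100 = 20
Total dependency ratio = (9 242 + 11 265) / 46 291 × 100 = 20 507 / 46 291 × 100 = 44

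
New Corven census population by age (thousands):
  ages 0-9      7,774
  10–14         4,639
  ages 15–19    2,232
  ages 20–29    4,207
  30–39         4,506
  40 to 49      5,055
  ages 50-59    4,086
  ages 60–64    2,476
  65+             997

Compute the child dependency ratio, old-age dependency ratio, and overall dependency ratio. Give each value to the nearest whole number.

Youth dependency ratio: 55
Old-age dependency ratio: 4
Total dependency ratio: 59

0–14: 7,774 + 4,639 = 12,413
15–64: 2,232 + 4,207 + 4,506 + 5,055 + 4,086 + 2,476 = 22,562
65+: 997
Youth dependency ratio = 12,413 / 22,562 × 100 = 55
Old-age dependency ratio = 997 / 22,562 × 100 = 4
Total dependency ratio = (12,413 + 997) / 22,562 × 100 = 13,410 / 22,562 × 100 = 59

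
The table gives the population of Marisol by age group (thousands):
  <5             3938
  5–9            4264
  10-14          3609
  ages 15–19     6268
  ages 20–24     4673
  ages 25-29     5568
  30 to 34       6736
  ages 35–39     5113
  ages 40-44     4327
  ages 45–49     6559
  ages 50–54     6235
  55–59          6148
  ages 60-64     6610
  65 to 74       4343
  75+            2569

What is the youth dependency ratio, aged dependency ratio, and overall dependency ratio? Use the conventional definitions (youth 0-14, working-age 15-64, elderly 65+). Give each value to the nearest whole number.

Youth dependency ratio: 20
Old-age dependency ratio: 12
Total dependency ratio: 32

0–14: 3938 + 4264 + 3609 = 11811
15–64: 6268 + 4673 + 5568 + 6736 + 5113 + 4327 + 6559 + 6235 + 6148 + 6610 = 58237
65+: 4343 + 2569 = 6912
Youth dependency ratio = 11811 / 58237 × 100 = 20
Old-age dependency ratio = 6912 / 58237 × 100 = 12
Total dependency ratio = (11811 + 6912) / 58237 × 100 = 18723 / 58237 × 100 = 32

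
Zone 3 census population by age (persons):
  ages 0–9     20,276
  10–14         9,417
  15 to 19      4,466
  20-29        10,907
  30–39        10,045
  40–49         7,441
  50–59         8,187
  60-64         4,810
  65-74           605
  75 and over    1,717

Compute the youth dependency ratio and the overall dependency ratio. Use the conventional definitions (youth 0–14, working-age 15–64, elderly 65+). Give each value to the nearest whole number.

0–14: 20,276 + 9,417 = 29,693
15–64: 4,466 + 10,907 + 10,045 + 7,441 + 8,187 + 4,810 = 45,856
65+: 605 + 1,717 = 2,322
Youth dependency ratio = 29,693 / 45,856 × 100 = 65
Total dependency ratio = (29,693 + 2,322) / 45,856 × 100 = 32,015 / 45,856 × 100 = 70

Youth dependency ratio: 65
Total dependency ratio: 70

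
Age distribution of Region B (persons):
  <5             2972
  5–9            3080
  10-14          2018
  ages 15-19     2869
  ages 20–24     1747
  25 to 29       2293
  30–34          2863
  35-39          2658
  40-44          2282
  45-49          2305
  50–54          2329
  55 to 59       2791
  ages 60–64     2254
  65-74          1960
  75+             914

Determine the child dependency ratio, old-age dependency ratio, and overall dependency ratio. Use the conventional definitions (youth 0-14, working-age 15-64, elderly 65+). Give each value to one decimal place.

0–14: 2972 + 3080 + 2018 = 8070
15–64: 2869 + 1747 + 2293 + 2863 + 2658 + 2282 + 2305 + 2329 + 2791 + 2254 = 24391
65+: 1960 + 914 = 2874
Youth dependency ratio = 8070 / 24391 × 100 = 33.1
Old-age dependency ratio = 2874 / 24391 × 100 = 11.8
Total dependency ratio = (8070 + 2874) / 24391 × 100 = 10944 / 24391 × 100 = 44.9

Youth dependency ratio: 33.1
Old-age dependency ratio: 11.8
Total dependency ratio: 44.9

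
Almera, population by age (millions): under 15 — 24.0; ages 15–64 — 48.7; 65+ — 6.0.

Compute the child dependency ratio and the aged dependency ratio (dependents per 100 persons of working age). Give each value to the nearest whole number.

Youth dependency ratio = 24.0 / 48.7 × 100 = 49
Old-age dependency ratio = 6.0 / 48.7 × 100 = 12

Youth dependency ratio: 49
Old-age dependency ratio: 12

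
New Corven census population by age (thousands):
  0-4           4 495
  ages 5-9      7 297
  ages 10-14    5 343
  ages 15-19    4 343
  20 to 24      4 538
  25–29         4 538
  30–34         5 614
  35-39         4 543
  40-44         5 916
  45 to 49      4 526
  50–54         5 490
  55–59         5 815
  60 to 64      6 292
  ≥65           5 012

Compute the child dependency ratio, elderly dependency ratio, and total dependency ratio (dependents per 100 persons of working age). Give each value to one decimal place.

Youth dependency ratio: 33.2
Old-age dependency ratio: 9.7
Total dependency ratio: 42.9

0–14: 4 495 + 7 297 + 5 343 = 17 135
15–64: 4 343 + 4 538 + 4 538 + 5 614 + 4 543 + 5 916 + 4 526 + 5 490 + 5 815 + 6 292 = 51 615
65+: 5 012
Youth dependency ratio = 17 135 / 51 615 × 100 = 33.2
Old-age dependency ratio = 5 012 / 51 615 × 100 = 9.7
Total dependency ratio = (17 135 + 5 012) / 51 615 × 100 = 22 147 / 51 615 × 100 = 42.9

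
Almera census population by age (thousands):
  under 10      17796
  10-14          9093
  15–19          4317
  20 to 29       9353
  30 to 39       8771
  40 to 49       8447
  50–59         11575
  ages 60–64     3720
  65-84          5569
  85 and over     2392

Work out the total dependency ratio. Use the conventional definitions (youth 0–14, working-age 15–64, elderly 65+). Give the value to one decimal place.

0–14: 17796 + 9093 = 26889
15–64: 4317 + 9353 + 8771 + 8447 + 11575 + 3720 = 46183
65+: 5569 + 2392 = 7961
Total dependency ratio = (26889 + 7961) / 46183 × 100 = 34850 / 46183 × 100 = 75.5

Total dependency ratio: 75.5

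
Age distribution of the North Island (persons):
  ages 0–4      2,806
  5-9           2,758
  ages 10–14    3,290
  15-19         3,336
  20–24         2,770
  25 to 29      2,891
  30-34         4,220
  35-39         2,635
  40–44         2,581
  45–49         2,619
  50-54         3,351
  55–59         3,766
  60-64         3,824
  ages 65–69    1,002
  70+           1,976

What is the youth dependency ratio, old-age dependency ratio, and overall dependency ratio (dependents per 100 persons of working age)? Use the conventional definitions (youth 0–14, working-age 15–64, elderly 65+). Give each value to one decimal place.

Youth dependency ratio: 27.7
Old-age dependency ratio: 9.3
Total dependency ratio: 37.0

0–14: 2,806 + 2,758 + 3,290 = 8,854
15–64: 3,336 + 2,770 + 2,891 + 4,220 + 2,635 + 2,581 + 2,619 + 3,351 + 3,766 + 3,824 = 31,993
65+: 1,002 + 1,976 = 2,978
Youth dependency ratio = 8,854 / 31,993 × 100 = 27.7
Old-age dependency ratio = 2,978 / 31,993 × 100 = 9.3
Total dependency ratio = (8,854 + 2,978) / 31,993 × 100 = 11,832 / 31,993 × 100 = 37.0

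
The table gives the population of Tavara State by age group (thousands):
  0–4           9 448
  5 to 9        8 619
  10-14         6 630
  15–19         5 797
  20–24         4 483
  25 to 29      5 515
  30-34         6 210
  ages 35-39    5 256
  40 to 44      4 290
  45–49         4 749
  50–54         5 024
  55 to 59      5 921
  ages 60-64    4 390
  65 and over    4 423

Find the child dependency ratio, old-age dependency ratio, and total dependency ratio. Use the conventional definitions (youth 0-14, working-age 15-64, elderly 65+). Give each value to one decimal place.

0–14: 9 448 + 8 619 + 6 630 = 24 697
15–64: 5 797 + 4 483 + 5 515 + 6 210 + 5 256 + 4 290 + 4 749 + 5 024 + 5 921 + 4 390 = 51 635
65+: 4 423
Youth dependency ratio = 24 697 / 51 635 × 100 = 47.8
Old-age dependency ratio = 4 423 / 51 635 × 100 = 8.6
Total dependency ratio = (24 697 + 4 423) / 51 635 × 100 = 29 120 / 51 635 × 100 = 56.4

Youth dependency ratio: 47.8
Old-age dependency ratio: 8.6
Total dependency ratio: 56.4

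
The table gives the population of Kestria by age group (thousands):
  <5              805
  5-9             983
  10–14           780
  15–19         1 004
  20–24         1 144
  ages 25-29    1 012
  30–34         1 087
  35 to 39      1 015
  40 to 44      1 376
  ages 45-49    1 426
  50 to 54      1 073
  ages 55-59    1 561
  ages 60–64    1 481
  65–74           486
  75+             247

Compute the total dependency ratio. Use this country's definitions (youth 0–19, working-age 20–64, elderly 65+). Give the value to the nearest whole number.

0–19: 805 + 983 + 780 + 1 004 = 3 572
20–64: 1 144 + 1 012 + 1 087 + 1 015 + 1 376 + 1 426 + 1 073 + 1 561 + 1 481 = 11 175
65+: 486 + 247 = 733
Total dependency ratio = (3 572 + 733) / 11 175 × 100 = 4 305 / 11 175 × 100 = 39

Total dependency ratio: 39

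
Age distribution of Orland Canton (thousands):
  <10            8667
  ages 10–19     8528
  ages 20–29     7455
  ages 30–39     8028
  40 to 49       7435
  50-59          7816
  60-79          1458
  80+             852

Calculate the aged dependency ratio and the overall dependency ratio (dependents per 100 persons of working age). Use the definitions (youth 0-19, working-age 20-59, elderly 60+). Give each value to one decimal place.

Old-age dependency ratio: 7.5
Total dependency ratio: 63.5

0–19: 8667 + 8528 = 17195
20–59: 7455 + 8028 + 7435 + 7816 = 30734
60+: 1458 + 852 = 2310
Old-age dependency ratio = 2310 / 30734 × 100 = 7.5
Total dependency ratio = (17195 + 2310) / 30734 × 100 = 19505 / 30734 × 100 = 63.5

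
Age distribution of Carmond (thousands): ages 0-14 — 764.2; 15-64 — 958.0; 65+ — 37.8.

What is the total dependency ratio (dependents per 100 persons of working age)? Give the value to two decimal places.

Total dependency ratio = (764.2 + 37.8) / 958.0 × 100 = 802.0 / 958.0 × 100 = 83.72

Total dependency ratio: 83.72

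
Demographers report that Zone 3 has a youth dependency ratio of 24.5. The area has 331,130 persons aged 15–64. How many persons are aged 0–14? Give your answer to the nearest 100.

Aged 0–14: 81,100

Youth dependency ratio = youth / working-age × 100
24.5 = Y / 331,130 × 100
⇒ 81,100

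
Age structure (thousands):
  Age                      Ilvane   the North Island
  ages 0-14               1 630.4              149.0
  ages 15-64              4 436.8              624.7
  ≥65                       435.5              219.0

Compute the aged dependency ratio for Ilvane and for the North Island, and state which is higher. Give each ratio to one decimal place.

Ilvane: 9.8
the North Island: 35.1
Higher: the North Island

Ilvane: 435.5 / 4 436.8 × 100 = 9.8
the North Island: 219.0 / 624.7 × 100 = 35.1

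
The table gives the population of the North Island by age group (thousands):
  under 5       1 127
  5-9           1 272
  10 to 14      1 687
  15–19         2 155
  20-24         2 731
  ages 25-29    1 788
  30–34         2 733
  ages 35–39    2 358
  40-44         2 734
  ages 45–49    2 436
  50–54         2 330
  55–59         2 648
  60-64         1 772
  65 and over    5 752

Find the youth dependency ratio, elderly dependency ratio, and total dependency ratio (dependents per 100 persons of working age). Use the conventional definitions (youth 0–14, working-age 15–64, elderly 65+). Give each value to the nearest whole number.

0–14: 1 127 + 1 272 + 1 687 = 4 086
15–64: 2 155 + 2 731 + 1 788 + 2 733 + 2 358 + 2 734 + 2 436 + 2 330 + 2 648 + 1 772 = 23 685
65+: 5 752
Youth dependency ratio = 4 086 / 23 685 × 100 = 17
Old-age dependency ratio = 5 752 / 23 685 × 100 = 24
Total dependency ratio = (4 086 + 5 752) / 23 685 × 100 = 9 838 / 23 685 × 100 = 42

Youth dependency ratio: 17
Old-age dependency ratio: 24
Total dependency ratio: 42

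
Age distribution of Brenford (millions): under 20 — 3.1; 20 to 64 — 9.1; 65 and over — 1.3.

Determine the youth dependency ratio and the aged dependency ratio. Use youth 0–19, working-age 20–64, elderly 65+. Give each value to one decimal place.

Youth dependency ratio: 34.1
Old-age dependency ratio: 14.3

Youth dependency ratio = 3.1 / 9.1 × 100 = 34.1
Old-age dependency ratio = 1.3 / 9.1 × 100 = 14.3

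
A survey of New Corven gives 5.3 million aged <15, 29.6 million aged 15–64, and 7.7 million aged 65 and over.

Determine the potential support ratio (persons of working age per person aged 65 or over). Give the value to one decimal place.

Potential support ratio: 3.8

Potential support ratio = 29.6 / 7.7 = 3.8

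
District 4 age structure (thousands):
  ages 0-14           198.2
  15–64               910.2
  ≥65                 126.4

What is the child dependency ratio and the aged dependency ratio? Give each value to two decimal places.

Youth dependency ratio = 198.2 / 910.2 × 100 = 21.78
Old-age dependency ratio = 126.4 / 910.2 × 100 = 13.89

Youth dependency ratio: 21.78
Old-age dependency ratio: 13.89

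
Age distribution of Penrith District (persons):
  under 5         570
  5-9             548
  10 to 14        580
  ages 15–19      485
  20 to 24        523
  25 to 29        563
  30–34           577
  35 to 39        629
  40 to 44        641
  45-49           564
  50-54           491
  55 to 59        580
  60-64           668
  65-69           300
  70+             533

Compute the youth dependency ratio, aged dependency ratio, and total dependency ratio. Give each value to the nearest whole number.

Youth dependency ratio: 30
Old-age dependency ratio: 15
Total dependency ratio: 44

0–14: 570 + 548 + 580 = 1698
15–64: 485 + 523 + 563 + 577 + 629 + 641 + 564 + 491 + 580 + 668 = 5721
65+: 300 + 533 = 833
Youth dependency ratio = 1698 / 5721 × 100 = 30
Old-age dependency ratio = 833 / 5721 × 100 = 15
Total dependency ratio = (1698 + 833) / 5721 × 100 = 2531 / 5721 × 100 = 44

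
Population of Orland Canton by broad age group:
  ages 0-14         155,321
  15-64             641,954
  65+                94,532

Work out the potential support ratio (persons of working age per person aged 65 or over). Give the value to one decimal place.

Potential support ratio = 641,954 / 94,532 = 6.8

Potential support ratio: 6.8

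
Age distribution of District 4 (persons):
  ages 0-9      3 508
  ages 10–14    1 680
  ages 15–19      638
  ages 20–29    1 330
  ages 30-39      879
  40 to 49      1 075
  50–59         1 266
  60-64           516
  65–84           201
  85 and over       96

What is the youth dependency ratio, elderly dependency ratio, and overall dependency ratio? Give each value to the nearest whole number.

Youth dependency ratio: 91
Old-age dependency ratio: 5
Total dependency ratio: 96

0–14: 3 508 + 1 680 = 5 188
15–64: 638 + 1 330 + 879 + 1 075 + 1 266 + 516 = 5 704
65+: 201 + 96 = 297
Youth dependency ratio = 5 188 / 5 704 × 100 = 91
Old-age dependency ratio = 297 / 5 704 × 100 = 5
Total dependency ratio = (5 188 + 297) / 5 704 × 100 = 5 485 / 5 704 × 100 = 96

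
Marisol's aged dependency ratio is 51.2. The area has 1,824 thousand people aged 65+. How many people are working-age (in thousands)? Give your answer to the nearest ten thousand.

Working-age: 3,560

Old-age dependency ratio = elderly / working-age × 100
51.2 = 1,824 / W × 100
⇒ 3,560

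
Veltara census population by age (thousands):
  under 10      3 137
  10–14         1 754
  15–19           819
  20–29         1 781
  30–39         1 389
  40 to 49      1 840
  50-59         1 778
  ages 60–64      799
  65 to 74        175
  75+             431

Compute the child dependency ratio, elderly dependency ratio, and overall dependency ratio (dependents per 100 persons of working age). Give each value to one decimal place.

Youth dependency ratio: 58.2
Old-age dependency ratio: 7.2
Total dependency ratio: 65.4

0–14: 3 137 + 1 754 = 4 891
15–64: 819 + 1 781 + 1 389 + 1 840 + 1 778 + 799 = 8 406
65+: 175 + 431 = 606
Youth dependency ratio = 4 891 / 8 406 × 100 = 58.2
Old-age dependency ratio = 606 / 8 406 × 100 = 7.2
Total dependency ratio = (4 891 + 606) / 8 406 × 100 = 5 497 / 8 406 × 100 = 65.4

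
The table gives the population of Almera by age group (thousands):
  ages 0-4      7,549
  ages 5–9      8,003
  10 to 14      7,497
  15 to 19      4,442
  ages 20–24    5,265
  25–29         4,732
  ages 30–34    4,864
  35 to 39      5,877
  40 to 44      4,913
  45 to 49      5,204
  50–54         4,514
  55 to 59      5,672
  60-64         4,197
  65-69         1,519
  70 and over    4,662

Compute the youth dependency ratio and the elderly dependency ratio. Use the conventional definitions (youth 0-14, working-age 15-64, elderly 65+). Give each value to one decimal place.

Youth dependency ratio: 46.4
Old-age dependency ratio: 12.4

0–14: 7,549 + 8,003 + 7,497 = 23,049
15–64: 4,442 + 5,265 + 4,732 + 4,864 + 5,877 + 4,913 + 5,204 + 4,514 + 5,672 + 4,197 = 49,680
65+: 1,519 + 4,662 = 6,181
Youth dependency ratio = 23,049 / 49,680 × 100 = 46.4
Old-age dependency ratio = 6,181 / 49,680 × 100 = 12.4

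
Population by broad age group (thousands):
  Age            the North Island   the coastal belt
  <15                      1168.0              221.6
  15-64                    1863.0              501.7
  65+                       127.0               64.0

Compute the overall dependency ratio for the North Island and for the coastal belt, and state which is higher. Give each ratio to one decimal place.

the North Island: 69.5
the coastal belt: 56.9
Higher: the North Island

the North Island: (1168.0 + 127.0) / 1863.0 × 100 = 1295.0 / 1863.0 × 100 = 69.5
the coastal belt: (221.6 + 64.0) / 501.7 × 100 = 285.6 / 501.7 × 100 = 56.9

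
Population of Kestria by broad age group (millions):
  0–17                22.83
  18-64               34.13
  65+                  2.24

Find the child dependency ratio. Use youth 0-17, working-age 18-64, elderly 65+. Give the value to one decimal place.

Youth dependency ratio = 22.83 / 34.13 × 100 = 66.9

Youth dependency ratio: 66.9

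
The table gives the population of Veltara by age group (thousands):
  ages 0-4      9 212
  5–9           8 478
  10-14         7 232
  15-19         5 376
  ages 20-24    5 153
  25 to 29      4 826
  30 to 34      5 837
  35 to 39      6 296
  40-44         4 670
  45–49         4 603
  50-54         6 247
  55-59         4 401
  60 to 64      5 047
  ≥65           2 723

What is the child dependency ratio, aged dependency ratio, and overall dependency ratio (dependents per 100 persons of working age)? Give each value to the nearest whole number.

Youth dependency ratio: 48
Old-age dependency ratio: 5
Total dependency ratio: 53

0–14: 9 212 + 8 478 + 7 232 = 24 922
15–64: 5 376 + 5 153 + 4 826 + 5 837 + 6 296 + 4 670 + 4 603 + 6 247 + 4 401 + 5 047 = 52 456
65+: 2 723
Youth dependency ratio = 24 922 / 52 456 × 100 = 48
Old-age dependency ratio = 2 723 / 52 456 × 100 = 5
Total dependency ratio = (24 922 + 2 723) / 52 456 × 100 = 27 645 / 52 456 × 100 = 53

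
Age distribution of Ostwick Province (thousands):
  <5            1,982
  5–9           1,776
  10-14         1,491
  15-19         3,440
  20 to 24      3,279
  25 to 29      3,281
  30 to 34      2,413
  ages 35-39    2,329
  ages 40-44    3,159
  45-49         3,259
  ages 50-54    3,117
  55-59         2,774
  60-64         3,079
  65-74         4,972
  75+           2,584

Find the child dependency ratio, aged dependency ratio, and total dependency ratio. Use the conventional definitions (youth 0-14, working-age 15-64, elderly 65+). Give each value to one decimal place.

0–14: 1,982 + 1,776 + 1,491 = 5,249
15–64: 3,440 + 3,279 + 3,281 + 2,413 + 2,329 + 3,159 + 3,259 + 3,117 + 2,774 + 3,079 = 30,130
65+: 4,972 + 2,584 = 7,556
Youth dependency ratio = 5,249 / 30,130 × 100 = 17.4
Old-age dependency ratio = 7,556 / 30,130 × 100 = 25.1
Total dependency ratio = (5,249 + 7,556) / 30,130 × 100 = 12,805 / 30,130 × 100 = 42.5

Youth dependency ratio: 17.4
Old-age dependency ratio: 25.1
Total dependency ratio: 42.5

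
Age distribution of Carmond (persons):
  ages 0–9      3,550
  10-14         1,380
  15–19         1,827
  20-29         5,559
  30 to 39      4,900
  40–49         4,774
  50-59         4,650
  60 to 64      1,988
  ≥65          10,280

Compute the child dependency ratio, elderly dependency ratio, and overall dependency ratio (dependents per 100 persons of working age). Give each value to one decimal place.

0–14: 3,550 + 1,380 = 4,930
15–64: 1,827 + 5,559 + 4,900 + 4,774 + 4,650 + 1,988 = 23,698
65+: 10,280
Youth dependency ratio = 4,930 / 23,698 × 100 = 20.8
Old-age dependency ratio = 10,280 / 23,698 × 100 = 43.4
Total dependency ratio = (4,930 + 10,280) / 23,698 × 100 = 15,210 / 23,698 × 100 = 64.2

Youth dependency ratio: 20.8
Old-age dependency ratio: 43.4
Total dependency ratio: 64.2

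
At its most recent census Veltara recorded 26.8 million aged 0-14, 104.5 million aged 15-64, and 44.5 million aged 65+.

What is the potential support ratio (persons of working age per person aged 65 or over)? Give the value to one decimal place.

Potential support ratio = 104.5 / 44.5 = 2.3

Potential support ratio: 2.3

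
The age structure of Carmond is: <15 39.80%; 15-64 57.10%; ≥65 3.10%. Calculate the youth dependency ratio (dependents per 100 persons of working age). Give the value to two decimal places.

Youth dependency ratio = 39.80 / 57.10 × 100 = 69.70

Youth dependency ratio: 69.70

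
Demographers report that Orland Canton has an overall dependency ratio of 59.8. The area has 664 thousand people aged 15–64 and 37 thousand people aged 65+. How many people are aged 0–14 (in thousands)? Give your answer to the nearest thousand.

Total dependency ratio = (youth + elderly) / working-age × 100
59.8 = (Y + 37) / 664 × 100
⇒ 360

Aged 0–14: 360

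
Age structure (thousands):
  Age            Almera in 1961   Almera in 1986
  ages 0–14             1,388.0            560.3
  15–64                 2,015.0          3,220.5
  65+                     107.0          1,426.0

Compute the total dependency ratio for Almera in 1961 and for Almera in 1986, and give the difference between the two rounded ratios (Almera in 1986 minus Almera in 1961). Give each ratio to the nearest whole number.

Almera in 1961: 74
Almera in 1986: 62
Difference: -12

Almera in 1961: (1,388.0 + 107.0) / 2,015.0 × 100 = 1,495.0 / 2,015.0 × 100 = 74
Almera in 1986: (560.3 + 1,426.0) / 3,220.5 × 100 = 1,986.3 / 3,220.5 × 100 = 62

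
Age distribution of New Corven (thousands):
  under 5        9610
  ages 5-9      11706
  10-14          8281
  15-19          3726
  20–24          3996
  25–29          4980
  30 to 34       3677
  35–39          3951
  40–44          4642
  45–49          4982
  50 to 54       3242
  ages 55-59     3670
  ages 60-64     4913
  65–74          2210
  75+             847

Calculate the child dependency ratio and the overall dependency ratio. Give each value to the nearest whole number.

Youth dependency ratio: 71
Total dependency ratio: 78

0–14: 9610 + 11706 + 8281 = 29597
15–64: 3726 + 3996 + 4980 + 3677 + 3951 + 4642 + 4982 + 3242 + 3670 + 4913 = 41779
65+: 2210 + 847 = 3057
Youth dependency ratio = 29597 / 41779 × 100 = 71
Total dependency ratio = (29597 + 3057) / 41779 × 100 = 32654 / 41779 × 100 = 78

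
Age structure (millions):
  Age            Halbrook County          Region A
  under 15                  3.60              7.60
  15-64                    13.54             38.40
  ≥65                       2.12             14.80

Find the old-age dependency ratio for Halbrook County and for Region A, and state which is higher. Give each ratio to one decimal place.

Halbrook County: 2.12 / 13.54 × 100 = 15.7
Region A: 14.80 / 38.40 × 100 = 38.5

Halbrook County: 15.7
Region A: 38.5
Higher: Region A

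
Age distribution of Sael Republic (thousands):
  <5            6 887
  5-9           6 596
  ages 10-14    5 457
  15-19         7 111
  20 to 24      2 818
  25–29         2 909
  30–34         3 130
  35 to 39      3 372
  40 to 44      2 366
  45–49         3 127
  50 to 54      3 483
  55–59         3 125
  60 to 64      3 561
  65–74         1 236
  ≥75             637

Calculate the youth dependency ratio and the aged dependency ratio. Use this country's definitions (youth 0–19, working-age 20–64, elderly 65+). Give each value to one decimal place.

Youth dependency ratio: 93.4
Old-age dependency ratio: 6.7

0–19: 6 887 + 6 596 + 5 457 + 7 111 = 26 051
20–64: 2 818 + 2 909 + 3 130 + 3 372 + 2 366 + 3 127 + 3 483 + 3 125 + 3 561 = 27 891
65+: 1 236 + 637 = 1 873
Youth dependency ratio = 26 051 / 27 891 × 100 = 93.4
Old-age dependency ratio = 1 873 / 27 891 × 100 = 6.7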